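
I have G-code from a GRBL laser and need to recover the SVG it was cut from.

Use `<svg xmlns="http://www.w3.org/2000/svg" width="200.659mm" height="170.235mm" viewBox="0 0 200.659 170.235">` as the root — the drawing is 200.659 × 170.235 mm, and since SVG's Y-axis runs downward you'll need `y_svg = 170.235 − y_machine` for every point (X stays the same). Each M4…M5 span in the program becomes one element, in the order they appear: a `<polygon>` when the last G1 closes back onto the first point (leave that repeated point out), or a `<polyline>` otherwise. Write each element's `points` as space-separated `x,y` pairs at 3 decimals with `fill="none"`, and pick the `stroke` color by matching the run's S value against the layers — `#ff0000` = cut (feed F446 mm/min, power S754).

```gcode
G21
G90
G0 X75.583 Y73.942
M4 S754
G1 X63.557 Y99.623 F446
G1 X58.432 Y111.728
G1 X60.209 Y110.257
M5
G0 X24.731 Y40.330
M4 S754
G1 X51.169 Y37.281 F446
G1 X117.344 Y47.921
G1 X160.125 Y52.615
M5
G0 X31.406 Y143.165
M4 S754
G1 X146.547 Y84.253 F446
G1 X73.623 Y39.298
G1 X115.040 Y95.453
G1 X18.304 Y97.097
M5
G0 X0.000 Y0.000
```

<svg xmlns="http://www.w3.org/2000/svg" width="200.659mm" height="170.235mm" viewBox="0 0 200.659 170.235">
  <polyline points="75.583,96.293 63.557,70.612 58.432,58.507 60.209,59.978" fill="none" stroke="#ff0000"/>
  <polyline points="24.731,129.905 51.169,132.954 117.344,122.314 160.125,117.620" fill="none" stroke="#ff0000"/>
  <polyline points="31.406,27.070 146.547,85.982 73.623,130.937 115.040,74.782 18.304,73.138" fill="none" stroke="#ff0000"/>
</svg>

Machine Y-up, SVG Y-down with viewBox height 170.235, so y_svg = 170.235 − y_machine; X carries over. Every run uses S754, so all elements get stroke `#ff0000` (cut).

Run 1: The run is open, so emit a `<polyline>` with points (Y-flipped): 75.583,96.293 63.557,70.612 58.432,58.507 60.209,59.978.

Run 2: The run is open, so emit a `<polyline>` with points (Y-flipped): 24.731,129.905 51.169,132.954 117.344,122.314 160.125,117.620.

Run 3: The run is open, so emit a `<polyline>` with points (Y-flipped): 31.406,27.070 146.547,85.982 73.623,130.937 115.040,74.782 18.304,73.138.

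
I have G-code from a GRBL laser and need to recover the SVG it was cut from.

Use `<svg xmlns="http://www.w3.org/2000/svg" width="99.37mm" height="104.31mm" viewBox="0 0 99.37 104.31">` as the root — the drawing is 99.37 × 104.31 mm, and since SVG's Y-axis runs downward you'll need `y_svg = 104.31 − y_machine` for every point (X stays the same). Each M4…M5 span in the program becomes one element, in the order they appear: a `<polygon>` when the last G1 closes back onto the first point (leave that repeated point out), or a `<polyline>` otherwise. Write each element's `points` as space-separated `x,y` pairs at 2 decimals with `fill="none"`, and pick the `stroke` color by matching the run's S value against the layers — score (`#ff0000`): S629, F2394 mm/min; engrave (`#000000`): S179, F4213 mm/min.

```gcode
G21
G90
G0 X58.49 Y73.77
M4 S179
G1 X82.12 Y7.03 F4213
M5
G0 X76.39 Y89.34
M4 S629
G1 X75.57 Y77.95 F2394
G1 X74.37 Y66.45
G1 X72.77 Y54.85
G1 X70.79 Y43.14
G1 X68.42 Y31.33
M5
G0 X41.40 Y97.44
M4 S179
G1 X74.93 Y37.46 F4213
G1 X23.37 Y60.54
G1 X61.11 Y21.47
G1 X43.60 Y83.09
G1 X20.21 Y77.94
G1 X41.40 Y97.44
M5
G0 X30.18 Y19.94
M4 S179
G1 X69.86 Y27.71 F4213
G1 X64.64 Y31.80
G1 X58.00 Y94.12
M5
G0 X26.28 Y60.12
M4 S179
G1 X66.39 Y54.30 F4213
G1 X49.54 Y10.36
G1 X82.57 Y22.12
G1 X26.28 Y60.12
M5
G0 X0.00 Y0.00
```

y_svg = 104.31 − y_m.

[1] S179→`#000000` (engrave); open run; points: 58.49,30.54 82.12,97.28

[2] S629→`#ff0000` (score); open run; points: 76.39,14.97 75.57,26.36 74.37,37.86 72.77,49.46 70.79,61.17 68.42,72.98

[3] S179→`#000000` (engrave); closed run; points: 41.40,6.87 74.93,66.85 23.37,43.77 61.11,82.84 43.60,21.22 20.21,26.37

[4] S179→`#000000` (engrave); open run; points: 30.18,84.37 69.86,76.60 64.64,72.51 58.00,10.19

[5] S179→`#000000` (engrave); closed run; points: 26.28,44.19 66.39,50.01 49.54,93.95 82.57,82.19

<svg xmlns="http://www.w3.org/2000/svg" width="99.37mm" height="104.31mm" viewBox="0 0 99.37 104.31">
  <polyline points="58.49,30.54 82.12,97.28" fill="none" stroke="#000000"/>
  <polyline points="76.39,14.97 75.57,26.36 74.37,37.86 72.77,49.46 70.79,61.17 68.42,72.98" fill="none" stroke="#ff0000"/>
  <polygon points="41.40,6.87 74.93,66.85 23.37,43.77 61.11,82.84 43.60,21.22 20.21,26.37" fill="none" stroke="#000000"/>
  <polyline points="30.18,84.37 69.86,76.60 64.64,72.51 58.00,10.19" fill="none" stroke="#000000"/>
  <polygon points="26.28,44.19 66.39,50.01 49.54,93.95 82.57,82.19" fill="none" stroke="#000000"/>
</svg>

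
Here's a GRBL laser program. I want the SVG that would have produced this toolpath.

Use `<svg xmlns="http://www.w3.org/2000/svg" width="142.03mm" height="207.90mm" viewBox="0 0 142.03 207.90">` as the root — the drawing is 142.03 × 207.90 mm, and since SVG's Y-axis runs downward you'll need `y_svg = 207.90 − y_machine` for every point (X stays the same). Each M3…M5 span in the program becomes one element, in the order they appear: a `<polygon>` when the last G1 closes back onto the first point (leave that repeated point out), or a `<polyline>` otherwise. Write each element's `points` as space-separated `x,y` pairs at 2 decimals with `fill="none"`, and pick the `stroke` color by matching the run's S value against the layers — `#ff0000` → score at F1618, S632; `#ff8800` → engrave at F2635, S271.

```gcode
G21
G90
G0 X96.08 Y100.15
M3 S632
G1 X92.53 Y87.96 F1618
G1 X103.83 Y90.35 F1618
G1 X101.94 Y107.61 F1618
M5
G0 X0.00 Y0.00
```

Each laser-on run becomes one SVG element. Flip Y back into SVG space with y_svg = 207.90 − y_machine. Every run uses S632, so all elements get stroke `#ff0000` (score).

Run 1: The run is open, so emit a `<polyline>` with points (Y-flipped): 96.08,107.75 92.53,119.94 103.83,117.55 101.94,100.29.

<svg xmlns="http://www.w3.org/2000/svg" width="142.03mm" height="207.90mm" viewBox="0 0 142.03 207.90">
  <polyline points="96.08,107.75 92.53,119.94 103.83,117.55 101.94,100.29" fill="none" stroke="#ff0000"/>
</svg>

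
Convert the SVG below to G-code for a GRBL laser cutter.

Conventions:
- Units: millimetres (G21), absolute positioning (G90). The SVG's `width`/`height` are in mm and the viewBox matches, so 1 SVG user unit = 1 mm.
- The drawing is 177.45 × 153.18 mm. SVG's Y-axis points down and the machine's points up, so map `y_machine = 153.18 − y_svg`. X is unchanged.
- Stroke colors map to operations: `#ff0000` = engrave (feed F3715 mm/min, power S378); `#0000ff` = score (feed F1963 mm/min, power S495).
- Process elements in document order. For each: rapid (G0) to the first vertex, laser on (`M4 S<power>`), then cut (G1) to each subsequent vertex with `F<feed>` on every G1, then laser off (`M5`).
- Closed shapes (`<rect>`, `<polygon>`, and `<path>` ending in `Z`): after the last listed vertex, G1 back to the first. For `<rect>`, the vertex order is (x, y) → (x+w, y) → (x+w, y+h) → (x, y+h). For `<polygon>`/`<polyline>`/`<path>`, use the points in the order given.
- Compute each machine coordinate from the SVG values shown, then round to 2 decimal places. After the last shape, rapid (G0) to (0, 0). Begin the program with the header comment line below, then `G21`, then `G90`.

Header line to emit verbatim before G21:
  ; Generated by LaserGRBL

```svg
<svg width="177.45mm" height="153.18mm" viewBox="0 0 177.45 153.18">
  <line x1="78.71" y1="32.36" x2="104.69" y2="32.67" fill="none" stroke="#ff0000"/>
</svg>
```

viewBox `0 0 177.45 153.18` with mm width/height → 1 unit = 1 mm. Flip: y_m = 153.18 − y_svg.

**Shape 1** — `<line>` line segment, stroke `#ff0000` → engrave (S378, F3715). Machine vertices: (78.71,120.82) → (104.69,120.51). Open path.

; Generated by LaserGRBL
G21
G90
G0 X78.71 Y120.82
M4 S378
G1 X104.69 Y120.51 F3715
M5
G0 X0.00 Y0.00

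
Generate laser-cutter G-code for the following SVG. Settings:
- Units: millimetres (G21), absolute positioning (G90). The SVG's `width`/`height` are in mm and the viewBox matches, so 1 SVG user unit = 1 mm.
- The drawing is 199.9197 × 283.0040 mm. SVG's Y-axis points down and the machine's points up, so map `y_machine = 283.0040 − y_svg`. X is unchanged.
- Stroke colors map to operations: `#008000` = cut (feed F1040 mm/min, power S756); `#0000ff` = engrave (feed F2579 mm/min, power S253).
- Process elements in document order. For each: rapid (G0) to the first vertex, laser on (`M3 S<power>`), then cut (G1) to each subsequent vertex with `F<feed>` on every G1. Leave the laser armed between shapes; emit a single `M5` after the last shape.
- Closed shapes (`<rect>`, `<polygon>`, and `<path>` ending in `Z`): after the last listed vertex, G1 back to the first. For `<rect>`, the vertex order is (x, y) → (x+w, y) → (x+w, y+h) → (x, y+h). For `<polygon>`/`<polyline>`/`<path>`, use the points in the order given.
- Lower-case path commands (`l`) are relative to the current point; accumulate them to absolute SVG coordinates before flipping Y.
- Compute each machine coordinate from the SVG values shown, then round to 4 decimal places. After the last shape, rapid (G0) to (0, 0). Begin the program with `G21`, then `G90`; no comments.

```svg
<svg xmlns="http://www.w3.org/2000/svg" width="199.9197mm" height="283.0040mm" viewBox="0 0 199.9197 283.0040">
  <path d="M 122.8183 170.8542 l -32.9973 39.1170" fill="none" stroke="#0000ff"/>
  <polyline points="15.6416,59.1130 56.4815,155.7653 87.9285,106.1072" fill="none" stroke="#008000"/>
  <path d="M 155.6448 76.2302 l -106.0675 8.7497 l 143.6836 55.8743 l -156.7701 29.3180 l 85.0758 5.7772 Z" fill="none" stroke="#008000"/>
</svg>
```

G21
G90
G0 X122.8183 Y112.1498
M3 S253
G1 X89.8210 Y73.0328 F2579
G0 X15.6416 Y223.8910
M3 S756
G1 X56.4815 Y127.2387 F1040
G1 X87.9285 Y176.8968 F1040
G0 X155.6448 Y206.7738
M3 S756
G1 X49.5773 Y198.0241 F1040
G1 X193.2609 Y142.1498 F1040
G1 X36.4908 Y112.8318 F1040
G1 X121.5666 Y107.0546 F1040
G1 X155.6448 Y206.7738 F1040
M5
G0 X0.0000 Y0.0000

1 u = 1 mm; y_m = 283.0040 − y.

[1] `<path>` line segment, #0000ff→engrave S253 F2579: (122.8183,112.1498) → (89.8210,73.0328)

[2] `<polyline>` open polyline, #008000→cut S756 F1040: (15.6416,223.8910) → (56.4815,127.2387) → (87.9285,176.8968)

[3] `<path>` closed polygon, #008000→cut S756 F1040: (155.6448,206.7738) → (49.5773,198.0241) → (193.2609,142.1498) → (36.4908,112.8318) → (121.5666,107.0546) → (155.6448,206.7738) (closed)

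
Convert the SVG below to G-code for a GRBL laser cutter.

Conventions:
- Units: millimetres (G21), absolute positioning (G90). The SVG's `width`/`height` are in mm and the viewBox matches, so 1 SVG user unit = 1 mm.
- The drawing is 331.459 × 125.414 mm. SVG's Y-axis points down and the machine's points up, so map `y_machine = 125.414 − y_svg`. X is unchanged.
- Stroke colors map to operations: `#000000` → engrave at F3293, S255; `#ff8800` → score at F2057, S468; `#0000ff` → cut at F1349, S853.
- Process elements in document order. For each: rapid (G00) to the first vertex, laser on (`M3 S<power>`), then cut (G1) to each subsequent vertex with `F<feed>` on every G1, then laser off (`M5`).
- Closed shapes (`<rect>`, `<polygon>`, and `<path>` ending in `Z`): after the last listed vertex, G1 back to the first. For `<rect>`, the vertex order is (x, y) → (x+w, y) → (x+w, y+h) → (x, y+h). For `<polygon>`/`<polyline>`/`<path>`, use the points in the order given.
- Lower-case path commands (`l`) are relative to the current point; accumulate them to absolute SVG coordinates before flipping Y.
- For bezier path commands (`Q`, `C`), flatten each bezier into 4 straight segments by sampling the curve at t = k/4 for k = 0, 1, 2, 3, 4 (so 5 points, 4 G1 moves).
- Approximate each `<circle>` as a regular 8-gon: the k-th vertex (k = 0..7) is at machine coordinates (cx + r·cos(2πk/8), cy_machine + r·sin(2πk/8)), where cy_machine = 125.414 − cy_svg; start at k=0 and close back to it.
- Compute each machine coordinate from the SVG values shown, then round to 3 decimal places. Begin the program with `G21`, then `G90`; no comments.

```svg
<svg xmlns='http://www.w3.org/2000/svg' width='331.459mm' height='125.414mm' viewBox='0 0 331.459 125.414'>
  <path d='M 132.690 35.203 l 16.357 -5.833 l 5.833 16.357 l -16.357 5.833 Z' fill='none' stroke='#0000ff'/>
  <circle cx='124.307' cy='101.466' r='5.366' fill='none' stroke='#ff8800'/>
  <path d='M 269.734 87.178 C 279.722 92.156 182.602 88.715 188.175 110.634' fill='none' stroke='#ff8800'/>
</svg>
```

G21
G90
G00 X132.690 Y90.211
M3 S853
G1 X149.047 Y96.044 F1349
G1 X154.880 Y79.687 F1349
G1 X138.523 Y73.854 F1349
G1 X132.690 Y90.211 F1349
M5
G00 X129.673 Y23.948
M3 S468
G1 X128.101 Y27.742 F2057
G1 X124.307 Y29.314 F2057
G1 X120.513 Y27.742 F2057
G1 X118.941 Y23.948 F2057
G1 X120.513 Y20.154 F2057
G1 X124.307 Y18.582 F2057
G1 X128.101 Y20.154 F2057
G1 X129.673 Y23.948 F2057
M5
G00 X269.734 Y38.236
M3 S468
G1 X260.420 Y35.553 F2057
G1 X230.610 Y32.861 F2057
G1 X199.972 Y26.992 F2057
G1 X188.175 Y14.780 F2057
M5

Since the viewBox matches the mm dimensions, user units are millimetres directly. The only transform is the Y-flip y_m = 125.414 − y_svg.

Shape 1 is a regular polygon drawn with `<path>`. Its stroke #0000ff means cut at S853, F1349. After flipping Y the toolpath is (132.690,90.211) → (149.047,96.044) → (154.880,79.687) → (138.523,73.854) → (132.690,90.211), returning to the start.

Shape 2 is a circle drawn with `<circle>`. Its stroke #ff8800 means score at S468, F2057. After flipping Y the toolpath is (129.673,23.948) → (128.101,27.742) → (124.307,29.314) → (120.513,27.742) → (118.941,23.948) → (120.513,20.154) → (124.307,18.582) → (128.101,20.154) → (129.673,23.948), returning to the start.

Shape 3 is a cubic bezier drawn with `<path>`. Its stroke #ff8800 means score at S468, F2057. After flipping Y the toolpath is (269.734,38.236) → (260.420,35.553) → (230.610,32.861) → (199.972,26.992) → (188.175,14.780).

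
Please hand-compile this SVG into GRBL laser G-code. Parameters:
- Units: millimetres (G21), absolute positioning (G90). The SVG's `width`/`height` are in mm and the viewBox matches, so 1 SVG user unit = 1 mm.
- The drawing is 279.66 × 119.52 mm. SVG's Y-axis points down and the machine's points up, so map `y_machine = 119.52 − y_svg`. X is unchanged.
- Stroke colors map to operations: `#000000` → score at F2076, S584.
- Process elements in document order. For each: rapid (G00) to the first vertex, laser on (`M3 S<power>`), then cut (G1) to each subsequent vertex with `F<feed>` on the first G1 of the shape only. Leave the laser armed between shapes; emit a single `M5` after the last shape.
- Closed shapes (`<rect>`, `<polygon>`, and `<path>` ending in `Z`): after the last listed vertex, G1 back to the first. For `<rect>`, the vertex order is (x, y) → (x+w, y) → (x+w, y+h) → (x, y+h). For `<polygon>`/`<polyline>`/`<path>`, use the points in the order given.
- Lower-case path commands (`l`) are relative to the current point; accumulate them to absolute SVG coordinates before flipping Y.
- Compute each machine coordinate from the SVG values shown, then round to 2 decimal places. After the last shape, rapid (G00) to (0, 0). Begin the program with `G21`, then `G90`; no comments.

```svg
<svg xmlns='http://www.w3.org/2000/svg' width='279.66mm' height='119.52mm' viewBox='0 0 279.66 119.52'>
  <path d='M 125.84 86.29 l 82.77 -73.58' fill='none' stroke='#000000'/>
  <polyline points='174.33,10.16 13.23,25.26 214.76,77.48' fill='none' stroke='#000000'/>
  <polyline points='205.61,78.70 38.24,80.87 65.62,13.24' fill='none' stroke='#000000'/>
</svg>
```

1 u = 1 mm; y_m = 119.52 − y.

[1] `<path>` line segment, #000000→score S584 F2076: (125.84,33.23) → (208.61,106.81)

[2] `<polyline>` open polyline, #000000→score S584 F2076: (174.33,109.36) → (13.23,94.26) → (214.76,42.04)

[3] `<polyline>` open polyline, #000000→score S584 F2076: (205.61,40.82) → (38.24,38.65) → (65.62,106.28)

G21
G90
G00 X125.84 Y33.23
M3 S584
G1 X208.61 Y106.81 F2076
G00 X174.33 Y109.36
M3 S584
G1 X13.23 Y94.26 F2076
G1 X214.76 Y42.04
G00 X205.61 Y40.82
M3 S584
G1 X38.24 Y38.65 F2076
G1 X65.62 Y106.28
M5
G00 X0.00 Y0.00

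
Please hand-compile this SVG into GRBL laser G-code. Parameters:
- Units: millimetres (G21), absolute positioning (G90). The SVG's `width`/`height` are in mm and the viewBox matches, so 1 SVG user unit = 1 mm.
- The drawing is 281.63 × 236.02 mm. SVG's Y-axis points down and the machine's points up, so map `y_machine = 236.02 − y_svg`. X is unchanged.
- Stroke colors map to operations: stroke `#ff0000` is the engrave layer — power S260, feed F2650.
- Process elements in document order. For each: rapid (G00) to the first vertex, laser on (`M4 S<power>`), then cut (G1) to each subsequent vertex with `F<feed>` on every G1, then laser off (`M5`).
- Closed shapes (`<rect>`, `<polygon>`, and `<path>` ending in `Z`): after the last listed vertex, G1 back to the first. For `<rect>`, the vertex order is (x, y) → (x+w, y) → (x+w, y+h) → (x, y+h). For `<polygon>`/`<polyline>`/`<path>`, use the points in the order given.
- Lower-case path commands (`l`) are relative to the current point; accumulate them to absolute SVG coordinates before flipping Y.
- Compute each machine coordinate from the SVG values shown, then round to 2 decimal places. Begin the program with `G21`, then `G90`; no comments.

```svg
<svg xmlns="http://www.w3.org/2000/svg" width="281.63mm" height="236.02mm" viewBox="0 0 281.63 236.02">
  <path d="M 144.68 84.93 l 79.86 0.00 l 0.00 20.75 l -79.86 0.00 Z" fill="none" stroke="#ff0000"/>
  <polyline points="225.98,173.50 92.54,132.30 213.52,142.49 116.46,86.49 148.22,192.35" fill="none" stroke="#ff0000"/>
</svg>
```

G21
G90
G00 X144.68 Y151.09
M4 S260
G1 X224.54 Y151.09 F2650
G1 X224.54 Y130.34 F2650
G1 X144.68 Y130.34 F2650
G1 X144.68 Y151.09 F2650
M5
G00 X225.98 Y62.52
M4 S260
G1 X92.54 Y103.72 F2650
G1 X213.52 Y93.53 F2650
G1 X116.46 Y149.53 F2650
G1 X148.22 Y43.67 F2650
M5

1 u = 1 mm; y_m = 236.02 − y.

[1] `<path>` rectangle, #ff0000→engrave S260 F2650: (144.68,151.09) → (224.54,151.09) → (224.54,130.34) → (144.68,130.34) → (144.68,151.09) (closed)

[2] `<polyline>` open polyline, #ff0000→engrave S260 F2650: (225.98,62.52) → (92.54,103.72) → (213.52,93.53) → (116.46,149.53) → (148.22,43.67)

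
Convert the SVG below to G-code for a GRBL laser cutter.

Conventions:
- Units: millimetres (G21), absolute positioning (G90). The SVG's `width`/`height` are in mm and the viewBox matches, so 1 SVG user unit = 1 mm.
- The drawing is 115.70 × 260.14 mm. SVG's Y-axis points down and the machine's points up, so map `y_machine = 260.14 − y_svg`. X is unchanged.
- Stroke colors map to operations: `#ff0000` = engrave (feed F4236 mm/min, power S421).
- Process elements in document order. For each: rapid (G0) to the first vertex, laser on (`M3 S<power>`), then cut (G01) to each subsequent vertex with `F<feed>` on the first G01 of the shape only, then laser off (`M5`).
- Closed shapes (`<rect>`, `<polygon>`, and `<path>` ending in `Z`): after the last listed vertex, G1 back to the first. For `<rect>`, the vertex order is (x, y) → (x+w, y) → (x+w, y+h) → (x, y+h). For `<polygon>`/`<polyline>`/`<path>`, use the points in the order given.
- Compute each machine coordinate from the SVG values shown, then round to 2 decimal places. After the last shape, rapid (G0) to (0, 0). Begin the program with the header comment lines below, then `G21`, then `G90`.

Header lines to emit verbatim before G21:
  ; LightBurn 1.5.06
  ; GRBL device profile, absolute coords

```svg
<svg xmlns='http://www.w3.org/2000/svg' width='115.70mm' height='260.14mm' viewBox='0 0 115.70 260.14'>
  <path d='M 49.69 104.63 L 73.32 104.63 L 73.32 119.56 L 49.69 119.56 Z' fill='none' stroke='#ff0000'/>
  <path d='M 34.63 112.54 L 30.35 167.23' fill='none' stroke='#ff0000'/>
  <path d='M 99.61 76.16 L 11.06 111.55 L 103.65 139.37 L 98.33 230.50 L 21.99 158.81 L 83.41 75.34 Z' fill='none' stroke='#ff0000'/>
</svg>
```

; LightBurn 1.5.06
; GRBL device profile, absolute coords
G21
G90
G0 X49.69 Y155.51
M3 S421
G01 X73.32 Y155.51 F4236
G01 X73.32 Y140.58
G01 X49.69 Y140.58
G01 X49.69 Y155.51
M5
G0 X34.63 Y147.60
M3 S421
G01 X30.35 Y92.91 F4236
M5
G0 X99.61 Y183.98
M3 S421
G01 X11.06 Y148.59 F4236
G01 X103.65 Y120.77
G01 X98.33 Y29.64
G01 X21.99 Y101.33
G01 X83.41 Y184.80
G01 X99.61 Y183.98
M5
G0 X0.00 Y0.00

1 u = 1 mm; y_m = 260.14 − y.

[1] `<path>` rectangle, #ff0000→engrave S421 F4236: (49.69,155.51) → (73.32,155.51) → (73.32,140.58) → (49.69,140.58) → (49.69,155.51) (closed)

[2] `<path>` line segment, #ff0000→engrave S421 F4236: (34.63,147.60) → (30.35,92.91)

[3] `<path>` closed polygon, #ff0000→engrave S421 F4236: (99.61,183.98) → (11.06,148.59) → (103.65,120.77) → (98.33,29.64) → (21.99,101.33) → (83.41,184.80) → (99.61,183.98) (closed)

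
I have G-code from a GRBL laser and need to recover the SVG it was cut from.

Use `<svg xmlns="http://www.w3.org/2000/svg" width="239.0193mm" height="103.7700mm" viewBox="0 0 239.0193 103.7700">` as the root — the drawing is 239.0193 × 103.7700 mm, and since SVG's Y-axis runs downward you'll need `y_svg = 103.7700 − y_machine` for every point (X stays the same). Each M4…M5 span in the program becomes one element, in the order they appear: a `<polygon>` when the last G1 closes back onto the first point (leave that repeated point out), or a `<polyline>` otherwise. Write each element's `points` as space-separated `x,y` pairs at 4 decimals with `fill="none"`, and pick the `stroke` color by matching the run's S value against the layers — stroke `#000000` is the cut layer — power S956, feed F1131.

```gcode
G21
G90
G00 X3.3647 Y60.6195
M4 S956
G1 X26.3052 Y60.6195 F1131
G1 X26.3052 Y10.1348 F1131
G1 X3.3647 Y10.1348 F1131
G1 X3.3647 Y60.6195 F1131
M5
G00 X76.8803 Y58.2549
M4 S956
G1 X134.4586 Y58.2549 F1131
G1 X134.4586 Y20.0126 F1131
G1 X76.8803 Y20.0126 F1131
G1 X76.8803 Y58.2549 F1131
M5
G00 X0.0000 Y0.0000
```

<svg xmlns="http://www.w3.org/2000/svg" width="239.0193mm" height="103.7700mm" viewBox="0 0 239.0193 103.7700">
  <polygon points="3.3647,43.1505 26.3052,43.1505 26.3052,93.6352 3.3647,93.6352" fill="none" stroke="#000000"/>
  <polygon points="76.8803,45.5151 134.4586,45.5151 134.4586,83.7574 76.8803,83.7574" fill="none" stroke="#000000"/>
</svg>

Each laser-on run becomes one SVG element. Flip Y back into SVG space with y_svg = 103.7700 − y_machine. Every run uses S956, so all elements get stroke `#000000` (cut).

Run 1: The run returns to its start, so emit a `<polygon>` with points (Y-flipped): 3.3647,43.1505 26.3052,43.1505 26.3052,93.6352 3.3647,93.6352.

Run 2: The run returns to its start, so emit a `<polygon>` with points (Y-flipped): 76.8803,45.5151 134.4586,45.5151 134.4586,83.7574 76.8803,83.7574.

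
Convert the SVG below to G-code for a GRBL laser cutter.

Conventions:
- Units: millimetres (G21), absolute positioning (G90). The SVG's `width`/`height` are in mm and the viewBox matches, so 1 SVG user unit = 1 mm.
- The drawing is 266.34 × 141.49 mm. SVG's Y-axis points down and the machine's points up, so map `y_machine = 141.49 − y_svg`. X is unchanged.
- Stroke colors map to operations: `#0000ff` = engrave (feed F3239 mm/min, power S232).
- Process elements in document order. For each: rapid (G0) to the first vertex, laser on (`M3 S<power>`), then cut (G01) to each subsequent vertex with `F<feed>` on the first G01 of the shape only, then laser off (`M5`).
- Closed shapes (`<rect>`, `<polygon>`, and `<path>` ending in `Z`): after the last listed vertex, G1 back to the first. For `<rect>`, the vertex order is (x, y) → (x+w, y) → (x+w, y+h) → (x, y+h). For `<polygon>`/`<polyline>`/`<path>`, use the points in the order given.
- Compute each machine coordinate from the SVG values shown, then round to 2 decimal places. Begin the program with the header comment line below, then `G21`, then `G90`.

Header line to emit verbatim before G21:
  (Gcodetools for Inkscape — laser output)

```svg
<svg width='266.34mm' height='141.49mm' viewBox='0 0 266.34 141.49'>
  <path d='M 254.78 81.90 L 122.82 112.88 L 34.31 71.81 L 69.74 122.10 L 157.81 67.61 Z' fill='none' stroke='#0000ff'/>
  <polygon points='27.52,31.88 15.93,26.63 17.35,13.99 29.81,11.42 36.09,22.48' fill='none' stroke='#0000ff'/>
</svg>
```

(Gcodetools for Inkscape — laser output)
G21
G90
G0 X254.78 Y59.59
M3 S232
G01 X122.82 Y28.61 F3239
G01 X34.31 Y69.68
G01 X69.74 Y19.39
G01 X157.81 Y73.88
G01 X254.78 Y59.59
M5
G0 X27.52 Y109.61
M3 S232
G01 X15.93 Y114.86 F3239
G01 X17.35 Y127.50
G01 X29.81 Y130.07
G01 X36.09 Y119.01
G01 X27.52 Y109.61
M5

1 u = 1 mm; y_m = 141.49 − y.

[1] `<path>` closed polygon, #0000ff→engrave S232 F3239: (254.78,59.59) → (122.82,28.61) → (34.31,69.68) → (69.74,19.39) → (157.81,73.88) → (254.78,59.59) (closed)

[2] `<polygon>` regular polygon, #0000ff→engrave S232 F3239: (27.52,109.61) → (15.93,114.86) → (17.35,127.50) → (29.81,130.07) → (36.09,119.01) → (27.52,109.61) (closed)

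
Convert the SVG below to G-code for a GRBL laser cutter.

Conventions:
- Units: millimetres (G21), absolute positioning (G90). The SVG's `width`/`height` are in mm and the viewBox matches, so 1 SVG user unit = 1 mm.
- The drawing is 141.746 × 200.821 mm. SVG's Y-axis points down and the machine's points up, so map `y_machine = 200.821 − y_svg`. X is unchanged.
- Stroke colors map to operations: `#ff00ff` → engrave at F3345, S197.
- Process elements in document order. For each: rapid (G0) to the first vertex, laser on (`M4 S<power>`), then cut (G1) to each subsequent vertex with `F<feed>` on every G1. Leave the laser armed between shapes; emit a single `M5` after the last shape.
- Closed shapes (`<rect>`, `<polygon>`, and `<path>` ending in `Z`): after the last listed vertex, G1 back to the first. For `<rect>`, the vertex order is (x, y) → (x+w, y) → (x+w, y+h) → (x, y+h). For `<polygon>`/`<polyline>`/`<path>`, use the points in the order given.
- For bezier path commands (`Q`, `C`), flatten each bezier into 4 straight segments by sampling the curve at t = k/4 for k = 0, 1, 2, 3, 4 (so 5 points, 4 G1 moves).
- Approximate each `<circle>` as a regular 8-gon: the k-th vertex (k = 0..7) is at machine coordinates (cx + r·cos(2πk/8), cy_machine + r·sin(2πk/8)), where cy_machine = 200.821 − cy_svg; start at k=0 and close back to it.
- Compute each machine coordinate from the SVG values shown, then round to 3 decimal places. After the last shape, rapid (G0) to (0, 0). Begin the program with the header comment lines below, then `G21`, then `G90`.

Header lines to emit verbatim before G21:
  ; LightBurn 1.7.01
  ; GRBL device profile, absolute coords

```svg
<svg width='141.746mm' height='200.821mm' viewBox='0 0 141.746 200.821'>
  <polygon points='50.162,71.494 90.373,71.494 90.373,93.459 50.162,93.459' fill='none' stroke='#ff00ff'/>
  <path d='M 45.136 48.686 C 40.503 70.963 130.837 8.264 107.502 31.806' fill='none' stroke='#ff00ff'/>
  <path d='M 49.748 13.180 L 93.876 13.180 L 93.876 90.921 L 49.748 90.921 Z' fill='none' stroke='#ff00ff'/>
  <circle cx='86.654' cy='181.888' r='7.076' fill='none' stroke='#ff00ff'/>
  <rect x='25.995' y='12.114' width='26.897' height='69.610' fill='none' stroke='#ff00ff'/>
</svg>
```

Since the viewBox matches the mm dimensions, user units are millimetres directly. The only transform is the Y-flip y_m = 200.821 − y_svg.

Shape 1 is a rectangle drawn with `<polygon>`. Its stroke #ff00ff means engrave at S197, F3345. After flipping Y the toolpath is (50.162,129.327) → (90.373,129.327) → (90.373,107.362) → (50.162,107.362) → (50.162,129.327), returning to the start.

Shape 2 is a cubic bezier drawn with `<path>`. Its stroke #ff00ff means engrave at S197, F3345. After flipping Y the toolpath is (45.136,152.135) → (56.208,148.685) → (83.332,161.049) → (106.950,173.177) → (107.502,169.015).

Shape 3 is a rectangle drawn with `<path>`. Its stroke #ff00ff means engrave at S197, F3345. After flipping Y the toolpath is (49.748,187.641) → (93.876,187.641) → (93.876,109.900) → (49.748,109.900) → (49.748,187.641), returning to the start.

Shape 4 is a circle drawn with `<circle>`. Its stroke #ff00ff means engrave at S197, F3345. After flipping Y the toolpath is (93.730,18.933) → (91.657,23.936) → (86.654,26.009) → (81.651,23.936) → (79.578,18.933) → (81.651,13.930) → (86.654,11.857) → (91.657,13.930) → (93.730,18.933), returning to the start.

Shape 5 is a rectangle drawn with `<rect>`. Its stroke #ff00ff means engrave at S197, F3345. After flipping Y the toolpath is (25.995,188.707) → (52.892,188.707) → (52.892,119.097) → (25.995,119.097) → (25.995,188.707), returning to the start.

; LightBurn 1.7.01
; GRBL device profile, absolute coords
G21
G90
G0 X50.162 Y129.327
M4 S197
G1 X90.373 Y129.327 F3345
G1 X90.373 Y107.362 F3345
G1 X50.162 Y107.362 F3345
G1 X50.162 Y129.327 F3345
G0 X45.136 Y152.135
M4 S197
G1 X56.208 Y148.685 F3345
G1 X83.332 Y161.049 F3345
G1 X106.950 Y173.177 F3345
G1 X107.502 Y169.015 F3345
G0 X49.748 Y187.641
M4 S197
G1 X93.876 Y187.641 F3345
G1 X93.876 Y109.900 F3345
G1 X49.748 Y109.900 F3345
G1 X49.748 Y187.641 F3345
G0 X93.730 Y18.933
M4 S197
G1 X91.657 Y23.936 F3345
G1 X86.654 Y26.009 F3345
G1 X81.651 Y23.936 F3345
G1 X79.578 Y18.933 F3345
G1 X81.651 Y13.930 F3345
G1 X86.654 Y11.857 F3345
G1 X91.657 Y13.930 F3345
G1 X93.730 Y18.933 F3345
G0 X25.995 Y188.707
M4 S197
G1 X52.892 Y188.707 F3345
G1 X52.892 Y119.097 F3345
G1 X25.995 Y119.097 F3345
G1 X25.995 Y188.707 F3345
M5
G0 X0.000 Y0.000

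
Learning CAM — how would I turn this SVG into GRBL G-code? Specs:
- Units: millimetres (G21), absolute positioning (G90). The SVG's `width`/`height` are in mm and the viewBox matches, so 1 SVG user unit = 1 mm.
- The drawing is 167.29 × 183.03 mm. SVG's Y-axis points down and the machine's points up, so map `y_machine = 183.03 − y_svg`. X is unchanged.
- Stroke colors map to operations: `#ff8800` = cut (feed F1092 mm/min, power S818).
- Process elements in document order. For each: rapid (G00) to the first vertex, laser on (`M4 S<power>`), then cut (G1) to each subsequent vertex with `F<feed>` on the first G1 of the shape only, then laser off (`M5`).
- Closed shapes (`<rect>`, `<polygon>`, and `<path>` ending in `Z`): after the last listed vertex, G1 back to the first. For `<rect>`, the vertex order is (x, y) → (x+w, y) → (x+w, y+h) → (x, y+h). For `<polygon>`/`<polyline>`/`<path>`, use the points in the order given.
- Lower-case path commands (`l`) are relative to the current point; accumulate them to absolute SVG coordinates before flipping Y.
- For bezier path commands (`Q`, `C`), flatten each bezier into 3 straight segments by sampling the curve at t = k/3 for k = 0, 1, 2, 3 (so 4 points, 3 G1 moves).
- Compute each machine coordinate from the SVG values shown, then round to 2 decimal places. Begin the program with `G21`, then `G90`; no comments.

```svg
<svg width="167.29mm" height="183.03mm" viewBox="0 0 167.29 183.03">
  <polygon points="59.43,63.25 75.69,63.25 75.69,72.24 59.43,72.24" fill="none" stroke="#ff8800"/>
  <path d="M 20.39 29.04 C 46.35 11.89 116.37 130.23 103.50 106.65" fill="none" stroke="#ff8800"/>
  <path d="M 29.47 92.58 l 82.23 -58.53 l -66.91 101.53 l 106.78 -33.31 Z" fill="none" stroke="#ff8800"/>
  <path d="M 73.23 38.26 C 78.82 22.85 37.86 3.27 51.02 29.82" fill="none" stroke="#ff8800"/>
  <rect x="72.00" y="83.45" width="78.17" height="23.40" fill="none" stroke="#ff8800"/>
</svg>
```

1 u = 1 mm; y_m = 183.03 − y.

[1] `<polygon>` rectangle, #ff8800→cut S818 F1092: (59.43,119.78) → (75.69,119.78) → (75.69,110.79) → (59.43,110.79) → (59.43,119.78) (closed)

[2] `<path>` cubic bezier, #ff8800→cut S818 F1092: (20.39,153.99) → (56.33,136.25) → (93.44,89.83) → (103.50,76.38)

[3] `<path>` closed polygon, #ff8800→cut S818 F1092: (29.47,90.45) → (111.70,148.98) → (44.79,47.45) → (151.57,80.76) → (29.47,90.45) (closed)

[4] `<path>` cubic bezier, #ff8800→cut S818 F1092: (73.23,144.77) → (67.03,159.71) → (52.17,166.25) → (51.02,153.21)

[5] `<rect>` rectangle, #ff8800→cut S818 F1092: (72.00,99.58) → (150.17,99.58) → (150.17,76.18) → (72.00,76.18) → (72.00,99.58) (closed)

G21
G90
G00 X59.43 Y119.78
M4 S818
G1 X75.69 Y119.78 F1092
G1 X75.69 Y110.79
G1 X59.43 Y110.79
G1 X59.43 Y119.78
M5
G00 X20.39 Y153.99
M4 S818
G1 X56.33 Y136.25 F1092
G1 X93.44 Y89.83
G1 X103.50 Y76.38
M5
G00 X29.47 Y90.45
M4 S818
G1 X111.70 Y148.98 F1092
G1 X44.79 Y47.45
G1 X151.57 Y80.76
G1 X29.47 Y90.45
M5
G00 X73.23 Y144.77
M4 S818
G1 X67.03 Y159.71 F1092
G1 X52.17 Y166.25
G1 X51.02 Y153.21
M5
G00 X72.00 Y99.58
M4 S818
G1 X150.17 Y99.58 F1092
G1 X150.17 Y76.18
G1 X72.00 Y76.18
G1 X72.00 Y99.58
M5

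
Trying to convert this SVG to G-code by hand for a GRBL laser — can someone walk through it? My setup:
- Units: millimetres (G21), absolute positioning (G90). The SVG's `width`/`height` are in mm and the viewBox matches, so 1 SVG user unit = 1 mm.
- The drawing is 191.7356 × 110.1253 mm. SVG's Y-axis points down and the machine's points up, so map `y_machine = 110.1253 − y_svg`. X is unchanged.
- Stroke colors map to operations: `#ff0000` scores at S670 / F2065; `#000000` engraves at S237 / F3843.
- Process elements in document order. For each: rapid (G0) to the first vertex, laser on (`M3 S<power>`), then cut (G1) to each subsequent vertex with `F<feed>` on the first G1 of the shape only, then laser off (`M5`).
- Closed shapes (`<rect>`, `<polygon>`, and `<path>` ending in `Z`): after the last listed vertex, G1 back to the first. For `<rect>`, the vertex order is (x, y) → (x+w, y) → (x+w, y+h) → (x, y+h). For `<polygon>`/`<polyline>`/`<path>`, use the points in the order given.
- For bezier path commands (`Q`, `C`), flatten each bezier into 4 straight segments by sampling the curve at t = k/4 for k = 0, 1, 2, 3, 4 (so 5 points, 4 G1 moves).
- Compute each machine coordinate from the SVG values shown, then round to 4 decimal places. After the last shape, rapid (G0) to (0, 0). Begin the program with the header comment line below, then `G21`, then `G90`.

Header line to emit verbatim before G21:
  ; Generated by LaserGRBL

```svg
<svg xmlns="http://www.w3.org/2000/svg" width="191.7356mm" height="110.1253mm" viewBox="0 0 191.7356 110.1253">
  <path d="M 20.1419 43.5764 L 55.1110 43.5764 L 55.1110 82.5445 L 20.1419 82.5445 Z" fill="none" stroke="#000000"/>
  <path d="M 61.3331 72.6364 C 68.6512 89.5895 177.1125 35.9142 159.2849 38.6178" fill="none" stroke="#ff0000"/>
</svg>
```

1 u = 1 mm; y_m = 110.1253 − y.

[1] `<path>` rectangle, #000000→engrave S237 F3843: (20.1419,66.5489) → (55.1110,66.5489) → (55.1110,27.5808) → (20.1419,27.5808) → (20.1419,66.5489) (closed)

[2] `<path>` cubic bezier, #ff0000→score S670 F2065: (61.3331,37.4889) → (82.2324,36.0324) → (119.7386,49.1546) → (152.5301,64.9486) → (159.2849,71.5075)

; Generated by LaserGRBL
G21
G90
G0 X20.1419 Y66.5489
M3 S237
G1 X55.1110 Y66.5489 F3843
G1 X55.1110 Y27.5808
G1 X20.1419 Y27.5808
G1 X20.1419 Y66.5489
M5
G0 X61.3331 Y37.4889
M3 S670
G1 X82.2324 Y36.0324 F2065
G1 X119.7386 Y49.1546
G1 X152.5301 Y64.9486
G1 X159.2849 Y71.5075
M5
G0 X0.0000 Y0.0000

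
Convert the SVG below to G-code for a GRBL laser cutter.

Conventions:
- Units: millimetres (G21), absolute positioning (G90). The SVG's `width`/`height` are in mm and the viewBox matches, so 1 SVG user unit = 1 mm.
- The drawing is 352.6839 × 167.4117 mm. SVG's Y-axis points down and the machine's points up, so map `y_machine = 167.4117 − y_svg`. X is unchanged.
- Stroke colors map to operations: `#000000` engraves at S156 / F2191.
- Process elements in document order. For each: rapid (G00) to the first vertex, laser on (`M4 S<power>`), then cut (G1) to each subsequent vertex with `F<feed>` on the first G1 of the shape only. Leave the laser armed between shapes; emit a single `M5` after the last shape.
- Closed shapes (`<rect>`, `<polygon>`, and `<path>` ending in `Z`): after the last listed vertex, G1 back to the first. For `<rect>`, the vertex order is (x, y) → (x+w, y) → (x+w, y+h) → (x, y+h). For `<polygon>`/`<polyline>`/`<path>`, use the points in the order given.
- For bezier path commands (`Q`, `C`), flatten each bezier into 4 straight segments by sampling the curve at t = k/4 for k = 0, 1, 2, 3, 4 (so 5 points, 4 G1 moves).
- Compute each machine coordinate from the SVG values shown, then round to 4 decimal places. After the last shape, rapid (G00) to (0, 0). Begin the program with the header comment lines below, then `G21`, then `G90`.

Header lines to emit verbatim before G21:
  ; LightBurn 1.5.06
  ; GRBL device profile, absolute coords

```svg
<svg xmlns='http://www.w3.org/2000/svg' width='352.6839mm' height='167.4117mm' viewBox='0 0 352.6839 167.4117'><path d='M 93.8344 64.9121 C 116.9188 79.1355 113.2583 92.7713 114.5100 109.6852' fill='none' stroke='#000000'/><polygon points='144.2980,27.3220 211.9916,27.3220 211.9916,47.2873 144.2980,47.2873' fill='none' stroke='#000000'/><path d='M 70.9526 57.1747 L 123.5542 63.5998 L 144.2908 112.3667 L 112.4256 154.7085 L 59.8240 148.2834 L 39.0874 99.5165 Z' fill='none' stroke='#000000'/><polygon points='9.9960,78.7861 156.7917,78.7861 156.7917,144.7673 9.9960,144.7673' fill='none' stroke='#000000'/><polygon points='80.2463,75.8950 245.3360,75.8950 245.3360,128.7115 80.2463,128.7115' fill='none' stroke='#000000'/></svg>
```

; LightBurn 1.5.06
; GRBL device profile, absolute coords
G21
G90
G00 X93.8344 Y102.4996
M4 S156
G1 X106.6277 Y91.8818 F2191
G1 X112.3595 Y81.1220
G1 X113.9976 Y69.8577
G1 X114.5100 Y57.7265
G00 X144.2980 Y140.0897
M4 S156
G1 X211.9916 Y140.0897 F2191
G1 X211.9916 Y120.1244
G1 X144.2980 Y120.1244
G1 X144.2980 Y140.0897
G00 X70.9526 Y110.2370
M4 S156
G1 X123.5542 Y103.8119 F2191
G1 X144.2908 Y55.0450
G1 X112.4256 Y12.7032
G1 X59.8240 Y19.1283
G1 X39.0874 Y67.8952
G1 X70.9526 Y110.2370
G00 X9.9960 Y88.6256
M4 S156
G1 X156.7917 Y88.6256 F2191
G1 X156.7917 Y22.6444
G1 X9.9960 Y22.6444
G1 X9.9960 Y88.6256
G00 X80.2463 Y91.5167
M4 S156
G1 X245.3360 Y91.5167 F2191
G1 X245.3360 Y38.7002
G1 X80.2463 Y38.7002
G1 X80.2463 Y91.5167
M5
G00 X0.0000 Y0.0000

1 u = 1 mm; y_m = 167.4117 − y.

[1] `<path>` cubic bezier, #000000→engrave S156 F2191: (93.8344,102.4996) → (106.6277,91.8818) → (112.3595,81.1220) → (113.9976,69.8577) → (114.5100,57.7265)

[2] `<polygon>` rectangle, #000000→engrave S156 F2191: (144.2980,140.0897) → (211.9916,140.0897) → (211.9916,120.1244) → (144.2980,120.1244) → (144.2980,140.0897) (closed)

[3] `<path>` regular polygon, #000000→engrave S156 F2191: (70.9526,110.2370) → (123.5542,103.8119) → (144.2908,55.0450) → (112.4256,12.7032) → (59.8240,19.1283) → (39.0874,67.8952) → (70.9526,110.2370) (closed)

[4] `<polygon>` rectangle, #000000→engrave S156 F2191: (9.9960,88.6256) → (156.7917,88.6256) → (156.7917,22.6444) → (9.9960,22.6444) → (9.9960,88.6256) (closed)

[5] `<polygon>` rectangle, #000000→engrave S156 F2191: (80.2463,91.5167) → (245.3360,91.5167) → (245.3360,38.7002) → (80.2463,38.7002) → (80.2463,91.5167) (closed)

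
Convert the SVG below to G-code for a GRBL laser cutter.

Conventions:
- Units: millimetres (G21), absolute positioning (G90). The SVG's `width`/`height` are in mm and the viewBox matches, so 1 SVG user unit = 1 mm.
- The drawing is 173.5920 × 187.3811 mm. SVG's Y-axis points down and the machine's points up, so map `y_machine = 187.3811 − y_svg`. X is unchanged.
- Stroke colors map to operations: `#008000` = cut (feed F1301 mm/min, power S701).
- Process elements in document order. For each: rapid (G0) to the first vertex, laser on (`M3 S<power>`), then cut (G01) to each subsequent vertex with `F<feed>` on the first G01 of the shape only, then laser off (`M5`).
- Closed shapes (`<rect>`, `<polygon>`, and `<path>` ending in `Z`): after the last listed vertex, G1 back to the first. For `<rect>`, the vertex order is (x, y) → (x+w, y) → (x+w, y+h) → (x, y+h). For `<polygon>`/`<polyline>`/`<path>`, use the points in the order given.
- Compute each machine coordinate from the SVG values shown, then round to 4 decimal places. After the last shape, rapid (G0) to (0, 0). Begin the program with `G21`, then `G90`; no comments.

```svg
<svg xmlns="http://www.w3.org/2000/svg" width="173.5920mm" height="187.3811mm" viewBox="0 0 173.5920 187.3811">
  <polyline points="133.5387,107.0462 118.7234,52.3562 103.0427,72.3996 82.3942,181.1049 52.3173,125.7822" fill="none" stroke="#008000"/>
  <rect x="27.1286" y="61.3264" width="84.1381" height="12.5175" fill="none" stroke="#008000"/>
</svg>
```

G21
G90
G0 X133.5387 Y80.3349
M3 S701
G01 X118.7234 Y135.0249 F1301
G01 X103.0427 Y114.9815
G01 X82.3942 Y6.2762
G01 X52.3173 Y61.5989
M5
G0 X27.1286 Y126.0547
M3 S701
G01 X111.2667 Y126.0547 F1301
G01 X111.2667 Y113.5372
G01 X27.1286 Y113.5372
G01 X27.1286 Y126.0547
M5
G0 X0.0000 Y0.0000

viewBox `0 0 173.5920 187.3811` with mm width/height → 1 unit = 1 mm. Flip: y_m = 187.3811 − y_svg.

**Shape 1** — `<polyline>` open polyline, stroke `#008000` → cut (S701, F1301). Machine vertices: (133.5387,80.3349) → (118.7234,135.0249) → (103.0427,114.9815) → (82.3942,6.2762) → (52.3173,61.5989). Open path.

**Shape 2** — `<rect>` rectangle, stroke `#008000` → cut (S701, F1301). Machine vertices: (27.1286,126.0547) → (111.2667,126.0547) → (111.2667,113.5372) → (27.1286,113.5372) → (27.1286,126.0547). Closed: final G1 returns to the first vertex.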